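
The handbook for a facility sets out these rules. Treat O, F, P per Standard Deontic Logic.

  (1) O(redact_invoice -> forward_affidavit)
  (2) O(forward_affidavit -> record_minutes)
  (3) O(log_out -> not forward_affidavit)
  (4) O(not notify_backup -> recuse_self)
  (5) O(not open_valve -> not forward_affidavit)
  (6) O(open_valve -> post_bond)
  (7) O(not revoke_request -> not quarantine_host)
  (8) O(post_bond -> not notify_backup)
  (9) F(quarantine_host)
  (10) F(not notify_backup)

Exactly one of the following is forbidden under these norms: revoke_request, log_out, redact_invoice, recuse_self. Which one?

redact_invoice

Premise 10, F(not notify_backup), is equivalent to O(notify_backup).
The contrapositive of premise 8 (O(post_bond -> not notify_backup)) is O(notify_backup -> not post_bond), and O(notify_backup) is already established, so O(not post_bond).
The contrapositive of premise 6 (O(open_valve -> post_bond)) is O(not post_bond -> not open_valve), and O(not post_bond) is already established, so O(not open_valve).
Applying K to premise 5 (O(not open_valve -> not forward_affidavit)) and O(not open_valve) yields O(not forward_affidavit).
Premise 1 is O(redact_invoice -> forward_affidavit); contrapositively O(not forward_affidavit -> not redact_invoice). Since O(not forward_affidavit) holds, K gives O(not redact_invoice).
So O(not redact_invoice) holds, i.e. redact_invoice is forbidden. None of the other listed options is forbidden under the premises.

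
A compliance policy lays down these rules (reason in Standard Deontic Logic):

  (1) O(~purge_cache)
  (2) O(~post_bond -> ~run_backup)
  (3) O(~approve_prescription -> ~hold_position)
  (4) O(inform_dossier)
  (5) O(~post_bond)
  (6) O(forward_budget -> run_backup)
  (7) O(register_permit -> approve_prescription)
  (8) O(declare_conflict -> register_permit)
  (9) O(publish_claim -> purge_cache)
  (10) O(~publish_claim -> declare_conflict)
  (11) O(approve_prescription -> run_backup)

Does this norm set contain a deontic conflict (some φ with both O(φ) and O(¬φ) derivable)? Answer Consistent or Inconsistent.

Inconsistent

From premise 1 we have O(~purge_cache).
Premise 9 is O(publish_claim -> purge_cache); contrapositively O(~purge_cache -> ~publish_claim). Since O(~purge_cache) holds, K gives O(~publish_claim).
From O(~publish_claim) and premise 10, O(~publish_claim -> declare_conflict), we obtain O(declare_conflict).
With premise 8, O(declare_conflict -> register_permit), the K-axiom yields O(register_permit).
Applying K to premise 7 (O(register_permit -> approve_prescription)) and O(register_permit) yields O(approve_prescription).
With premise 11, O(approve_prescription -> run_backup), the K-axiom yields O(run_backup).
The contrapositive of premise 2 (O(~post_bond -> ~run_backup)) is O(run_backup -> post_bond), and O(run_backup) is already established, so O(post_bond).
But premise 5 directly asserts O(~post_bond).
We now have both O(post_bond) and O(~post_bond) — post_bond is simultaneously obligatory and forbidden, violating the D-axiom.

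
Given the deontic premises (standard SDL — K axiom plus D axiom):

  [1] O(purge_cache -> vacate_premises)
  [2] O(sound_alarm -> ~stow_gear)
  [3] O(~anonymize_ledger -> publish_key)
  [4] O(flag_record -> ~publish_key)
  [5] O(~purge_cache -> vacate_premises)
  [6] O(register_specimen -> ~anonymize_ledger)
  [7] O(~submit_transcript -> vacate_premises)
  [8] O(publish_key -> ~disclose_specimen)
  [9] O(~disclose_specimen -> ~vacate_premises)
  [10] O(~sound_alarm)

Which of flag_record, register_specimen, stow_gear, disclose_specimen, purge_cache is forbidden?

register_specimen

Premises 1 and 5 cover both cases: O(purge_cache -> vacate_premises) and O(~purge_cache -> vacate_premises). Since purge_cache ∨ ~purge_cache is a tautology, O(vacate_premises) follows.
Premise 9, O(~disclose_specimen -> ~vacate_premises), contraposes to O(vacate_premises -> disclose_specimen); with O(vacate_premises) we get O(disclose_specimen).
Premise 8, O(publish_key -> ~disclose_specimen), contraposes to O(disclose_specimen -> ~publish_key); with O(disclose_specimen) we get O(~publish_key).
The contrapositive of premise 3 (O(~anonymize_ledger -> publish_key)) is O(~publish_key -> anonymize_ledger), and O(~publish_key) is already established, so O(anonymize_ledger).
Premise 6, O(register_specimen -> ~anonymize_ledger), contraposes to O(anonymize_ledger -> ~register_specimen); with O(anonymize_ledger) we get O(~register_specimen).
So O(~register_specimen) holds, i.e. register_specimen is forbidden. None of the other listed options is forbidden under the premises.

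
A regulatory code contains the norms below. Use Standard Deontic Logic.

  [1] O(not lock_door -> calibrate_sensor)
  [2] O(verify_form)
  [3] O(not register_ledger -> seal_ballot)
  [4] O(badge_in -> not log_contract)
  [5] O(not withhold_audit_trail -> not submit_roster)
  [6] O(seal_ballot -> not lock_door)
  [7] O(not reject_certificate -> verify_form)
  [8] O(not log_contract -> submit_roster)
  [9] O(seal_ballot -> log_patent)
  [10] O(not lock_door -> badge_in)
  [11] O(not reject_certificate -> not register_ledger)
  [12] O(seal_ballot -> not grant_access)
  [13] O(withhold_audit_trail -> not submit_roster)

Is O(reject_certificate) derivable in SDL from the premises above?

Premises 13 and 5 are O(withhold_audit_trail -> not submit_roster) and O(not withhold_audit_trail -> not submit_roster); every ideal world satisfies withhold_audit_trail or not withhold_audit_trail, so in either case not submit_roster holds — hence O(not submit_roster).
The contrapositive of premise 8 (O(not log_contract -> submit_roster)) is O(not submit_roster -> log_contract), and O(not submit_roster) is already established, so O(log_contract).
The contrapositive of premise 4 (O(badge_in -> not log_contract)) is O(log_contract -> not badge_in), and O(log_contract) is already established, so O(not badge_in).
Premise 10 is O(not lock_door -> badge_in); contrapositively O(not badge_in -> lock_door). Since O(not badge_in) holds, K gives O(lock_door).
Premise 6, O(seal_ballot -> not lock_door), contraposes to O(lock_door -> not seal_ballot); with O(lock_door) we get O(not seal_ballot).
The contrapositive of premise 3 (O(not register_ledger -> seal_ballot)) is O(not seal_ballot -> register_ledger), and O(not seal_ballot) is already established, so O(register_ledger).
Premise 11 is O(not reject_certificate -> not register_ledger); contrapositively O(register_ledger -> reject_certificate). Since O(register_ledger) holds, K gives O(reject_certificate).
Premises 1, 2, 7, 9, 12 do not contribute to this derivation.
So O(reject_certificate) follows.

Yes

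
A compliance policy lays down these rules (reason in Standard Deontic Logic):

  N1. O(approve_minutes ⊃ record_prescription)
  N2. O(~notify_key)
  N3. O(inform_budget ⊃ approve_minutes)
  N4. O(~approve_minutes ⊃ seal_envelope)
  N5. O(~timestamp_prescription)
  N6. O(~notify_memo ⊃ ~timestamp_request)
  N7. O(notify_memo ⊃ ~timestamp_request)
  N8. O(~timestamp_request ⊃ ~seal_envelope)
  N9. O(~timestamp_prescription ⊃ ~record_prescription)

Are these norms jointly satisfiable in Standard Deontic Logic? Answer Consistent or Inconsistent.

Inconsistent

By case analysis on ~notify_memo: premise 6 gives O(~notify_memo ⊃ ~timestamp_request) and premise 7 gives O(notify_memo ⊃ ~timestamp_request), so O(~timestamp_request) either way.
With premise 8, O(~timestamp_request ⊃ ~seal_envelope), the K-axiom yields O(~seal_envelope).
The contrapositive of premise 4 (O(~approve_minutes ⊃ seal_envelope)) is O(~seal_envelope ⊃ approve_minutes), and O(~seal_envelope) is already established, so O(approve_minutes).
With premise 1, O(approve_minutes ⊃ record_prescription), the K-axiom yields O(record_prescription).
Premise 9 is O(~timestamp_prescription ⊃ ~record_prescription); contrapositively O(record_prescription ⊃ timestamp_prescription). Since O(record_prescription) holds, K gives O(timestamp_prescription).
However, premise 5 gives O(~timestamp_prescription).
We now have both O(timestamp_prescription) and O(~timestamp_prescription) — timestamp_prescription is simultaneously obligatory and forbidden, violating the D-axiom.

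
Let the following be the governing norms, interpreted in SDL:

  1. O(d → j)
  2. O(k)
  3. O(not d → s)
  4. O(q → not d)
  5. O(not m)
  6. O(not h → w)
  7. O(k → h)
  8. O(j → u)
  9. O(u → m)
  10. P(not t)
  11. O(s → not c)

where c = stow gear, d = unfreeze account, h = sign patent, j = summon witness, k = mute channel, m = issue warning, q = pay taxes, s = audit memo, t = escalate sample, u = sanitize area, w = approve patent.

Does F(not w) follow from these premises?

Premise 6 is O(not h → w), but O(not h) is not derivable from the premises, so it does not yield O(w).
No other premise forces O(w). An ideal world satisfying every premise can still have not w true, so F(not w) is not derivable.

No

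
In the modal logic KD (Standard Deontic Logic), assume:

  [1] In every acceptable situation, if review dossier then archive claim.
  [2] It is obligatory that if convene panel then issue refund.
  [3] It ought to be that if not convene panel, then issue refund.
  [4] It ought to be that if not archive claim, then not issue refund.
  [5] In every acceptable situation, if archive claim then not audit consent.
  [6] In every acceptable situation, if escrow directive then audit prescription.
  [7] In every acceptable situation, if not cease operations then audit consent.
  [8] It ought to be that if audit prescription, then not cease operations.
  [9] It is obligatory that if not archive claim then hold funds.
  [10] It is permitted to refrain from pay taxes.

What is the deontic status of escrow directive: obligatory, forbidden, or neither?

Forbidden

By case analysis on ¬convene_panel: premise 3 gives O(¬convene_panel → issue_refund) and premise 2 gives O(convene_panel → issue_refund), so O(issue_refund) either way.
Premise 4, O(¬archive_claim → ¬issue_refund), contraposes to O(issue_refund → archive_claim); with O(issue_refund) we get O(archive_claim).
With premise 5, O(archive_claim → ¬audit_consent), the K-axiom yields O(¬audit_consent).
Premise 7 is O(¬cease_operations → audit_consent); contrapositively O(¬audit_consent → cease_operations). Since O(¬audit_consent) holds, K gives O(cease_operations).
Premise 8, O(audit_prescription → ¬cease_operations), contraposes to O(cease_operations → ¬audit_prescription); with O(cease_operations) we get O(¬audit_prescription).
Premise 6, O(escrow_directive → audit_prescription), contraposes to O(¬audit_prescription → ¬escrow_directive); with O(¬audit_prescription) we get O(¬escrow_directive).
Premises 1, 9, 10 do not contribute to this derivation.
Thus O(¬escrow_directive), which is F(escrow_directive): escrow_directive is forbidden.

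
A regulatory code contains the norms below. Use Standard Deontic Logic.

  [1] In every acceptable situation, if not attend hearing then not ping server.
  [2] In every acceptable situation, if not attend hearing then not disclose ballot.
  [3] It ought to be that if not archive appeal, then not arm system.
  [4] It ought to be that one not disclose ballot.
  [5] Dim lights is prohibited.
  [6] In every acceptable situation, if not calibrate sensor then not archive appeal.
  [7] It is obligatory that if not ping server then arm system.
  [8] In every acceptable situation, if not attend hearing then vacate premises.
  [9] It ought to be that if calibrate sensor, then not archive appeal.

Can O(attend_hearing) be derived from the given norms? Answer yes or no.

By case analysis on calibrate_sensor: premise 9 gives O(calibrate_sensor → ¬archive_appeal) and premise 6 gives O(¬calibrate_sensor → ¬archive_appeal), so O(¬archive_appeal) either way.
With premise 3, O(¬archive_appeal → ¬arm_system), the K-axiom yields O(¬arm_system).
Premise 7 is O(¬ping_server → arm_system); contrapositively O(¬arm_system → ping_server). Since O(¬arm_system) holds, K gives O(ping_server).
Premise 1, O(¬attend_hearing → ¬ping_server), contraposes to O(ping_server → attend_hearing); with O(ping_server) we get O(attend_hearing).
Premises 2, 4, 5, 8 do not contribute to this derivation.
So O(attend_hearing) follows.

Yes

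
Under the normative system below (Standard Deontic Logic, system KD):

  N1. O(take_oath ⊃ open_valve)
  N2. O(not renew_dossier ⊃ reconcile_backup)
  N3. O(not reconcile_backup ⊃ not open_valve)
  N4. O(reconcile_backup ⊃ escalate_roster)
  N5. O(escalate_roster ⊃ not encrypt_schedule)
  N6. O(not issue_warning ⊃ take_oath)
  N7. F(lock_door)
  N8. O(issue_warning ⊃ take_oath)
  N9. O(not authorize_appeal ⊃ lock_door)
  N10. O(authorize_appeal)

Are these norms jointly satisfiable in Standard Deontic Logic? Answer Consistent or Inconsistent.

Premise 9 is O(not authorize_appeal ⊃ lock_door), but O(not authorize_appeal) is not derivable from the premises, so it does not yield O(lock_door).
So O(lock_door) is not derivable, and the apparent clash with O(not lock_door) does not arise.
A world satisfying every obligation exists (e.g. authorize_appeal=true, encrypt_schedule=false, escalate_roster=true, issue_warning=false, lock_door=false, open_valve=true, reconcile_backup=true, renew_dossier=false, take_oath=true); no atom is both obligatory and forbidden, so the set is consistent.

Consistent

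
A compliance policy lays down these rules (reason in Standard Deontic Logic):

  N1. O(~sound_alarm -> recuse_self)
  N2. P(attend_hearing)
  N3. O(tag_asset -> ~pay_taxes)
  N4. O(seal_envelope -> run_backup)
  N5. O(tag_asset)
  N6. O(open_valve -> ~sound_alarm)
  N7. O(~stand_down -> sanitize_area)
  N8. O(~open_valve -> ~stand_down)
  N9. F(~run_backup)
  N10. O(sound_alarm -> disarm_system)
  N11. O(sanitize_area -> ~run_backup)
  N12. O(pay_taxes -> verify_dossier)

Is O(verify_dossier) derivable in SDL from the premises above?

No

Premise 12 is O(pay_taxes -> verify_dossier), but O(pay_taxes) is not derivable from the premises, so it does not yield O(verify_dossier).
No other premise forces O(verify_dossier). An ideal world satisfying every premise can still have verify_dossier false, so O(verify_dossier) is not derivable.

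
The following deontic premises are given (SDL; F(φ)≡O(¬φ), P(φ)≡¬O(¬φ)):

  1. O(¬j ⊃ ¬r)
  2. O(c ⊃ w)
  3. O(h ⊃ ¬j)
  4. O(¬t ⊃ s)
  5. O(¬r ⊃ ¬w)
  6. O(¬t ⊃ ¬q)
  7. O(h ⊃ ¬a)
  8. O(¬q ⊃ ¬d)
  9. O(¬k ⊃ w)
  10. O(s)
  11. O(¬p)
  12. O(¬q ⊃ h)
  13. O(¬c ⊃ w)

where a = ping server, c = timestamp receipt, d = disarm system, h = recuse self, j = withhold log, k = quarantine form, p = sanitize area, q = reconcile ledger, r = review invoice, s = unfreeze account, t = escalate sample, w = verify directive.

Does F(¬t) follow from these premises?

Premises 2 and 13 cover both cases: O(c ⊃ w) and O(¬c ⊃ w). Since c ∨ ¬c is a tautology, O(w) follows.
Premise 5, O(¬r ⊃ ¬w), contraposes to O(w ⊃ r); with O(w) we get O(r).
The contrapositive of premise 1 (O(¬j ⊃ ¬r)) is O(r ⊃ j), and O(r) is already established, so O(j).
Premise 3 is O(h ⊃ ¬j); contrapositively O(j ⊃ ¬h). Since O(j) holds, K gives O(¬h).
The contrapositive of premise 12 (O(¬q ⊃ h)) is O(¬h ⊃ q), and O(¬h) is already established, so O(q).
Premise 6, O(¬t ⊃ ¬q), contraposes to O(q ⊃ t); with O(q) we get O(t).
Premises 4, 7, 8, 9, 10, 11 do not contribute to this derivation.
So O(t) holds, i.e. F(¬t). The claim follows.

Yes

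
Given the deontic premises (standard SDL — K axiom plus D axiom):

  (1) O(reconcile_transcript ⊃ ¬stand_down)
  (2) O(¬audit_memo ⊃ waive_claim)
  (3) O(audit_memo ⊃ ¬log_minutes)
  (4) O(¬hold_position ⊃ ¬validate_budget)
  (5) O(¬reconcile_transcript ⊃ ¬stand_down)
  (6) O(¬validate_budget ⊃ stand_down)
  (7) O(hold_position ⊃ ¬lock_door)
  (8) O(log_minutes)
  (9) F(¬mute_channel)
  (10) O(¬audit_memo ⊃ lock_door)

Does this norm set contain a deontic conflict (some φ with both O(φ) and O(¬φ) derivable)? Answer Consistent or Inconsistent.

By case analysis on ¬reconcile_transcript: premise 5 gives O(¬reconcile_transcript ⊃ ¬stand_down) and premise 1 gives O(reconcile_transcript ⊃ ¬stand_down), so O(¬stand_down) either way.
The contrapositive of premise 6 (O(¬validate_budget ⊃ stand_down)) is O(¬stand_down ⊃ validate_budget), and O(¬stand_down) is already established, so O(validate_budget).
The contrapositive of premise 4 (O(¬hold_position ⊃ ¬validate_budget)) is O(validate_budget ⊃ hold_position), and O(validate_budget) is already established, so O(hold_position).
Premise 7 is O(hold_position ⊃ ¬lock_door); since O(hold_position), deontic closure gives O(¬lock_door).
Premise 10 is O(¬audit_memo ⊃ lock_door); contrapositively O(¬lock_door ⊃ audit_memo). Since O(¬lock_door) holds, K gives O(audit_memo).
Applying K to premise 3 (O(audit_memo ⊃ ¬log_minutes)) and O(audit_memo) yields O(¬log_minutes).
Yet premise 8 states O(log_minutes).
We now have both O(¬log_minutes) and O(log_minutes) — log_minutes is simultaneously obligatory and forbidden, violating the D-axiom.

Inconsistent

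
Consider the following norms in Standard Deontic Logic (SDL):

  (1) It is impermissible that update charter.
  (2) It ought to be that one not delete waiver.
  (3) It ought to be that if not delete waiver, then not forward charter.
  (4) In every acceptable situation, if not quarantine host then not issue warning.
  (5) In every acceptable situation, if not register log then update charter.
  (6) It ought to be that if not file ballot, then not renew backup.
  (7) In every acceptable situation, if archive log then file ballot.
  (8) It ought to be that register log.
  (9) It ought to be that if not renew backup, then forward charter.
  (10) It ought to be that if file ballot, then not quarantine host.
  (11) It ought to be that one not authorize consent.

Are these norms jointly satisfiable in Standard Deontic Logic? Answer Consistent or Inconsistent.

Consistent

Premise 5 is O(¬register_log → update_charter), but O(¬register_log) is not derivable from the premises, so it does not yield O(update_charter).
So O(update_charter) is not derivable, and the apparent clash with O(¬update_charter) does not arise.
A world satisfying every obligation exists (e.g. archive_log=false, authorize_consent=false, delete_waiver=false, file_ballot=true, forward_charter=false, issue_warning=false, quarantine_host=false, register_log=true, renew_backup=true, update_charter=false); no atom is both obligatory and forbidden, so the set is consistent.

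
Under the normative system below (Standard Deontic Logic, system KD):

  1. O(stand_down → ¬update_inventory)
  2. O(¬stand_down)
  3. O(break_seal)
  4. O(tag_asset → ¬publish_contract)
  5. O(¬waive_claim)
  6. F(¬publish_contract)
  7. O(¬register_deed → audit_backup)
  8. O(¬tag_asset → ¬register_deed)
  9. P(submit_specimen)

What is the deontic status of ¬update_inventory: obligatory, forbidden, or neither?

Premise 1 is O(stand_down → ¬update_inventory), but O(stand_down) is not derivable from the premises, so it does not yield O(¬update_inventory).
No premise or chain of K-axiom applications forces O(¬update_inventory), and none forces O(update_inventory). So ¬update_inventory is neither obligatory nor forbidden under these norms.

Neither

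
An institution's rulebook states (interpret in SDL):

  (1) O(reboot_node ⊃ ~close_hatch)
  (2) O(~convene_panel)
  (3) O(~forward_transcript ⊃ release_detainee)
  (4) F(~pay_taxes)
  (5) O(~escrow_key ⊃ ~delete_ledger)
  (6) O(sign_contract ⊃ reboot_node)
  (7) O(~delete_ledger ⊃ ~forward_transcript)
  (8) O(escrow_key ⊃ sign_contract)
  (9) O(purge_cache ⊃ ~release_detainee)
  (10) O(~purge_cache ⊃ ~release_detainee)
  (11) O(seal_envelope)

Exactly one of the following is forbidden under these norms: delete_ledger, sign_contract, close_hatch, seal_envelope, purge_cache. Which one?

close_hatch

By case analysis on purge_cache: premise 9 gives O(purge_cache ⊃ ~release_detainee) and premise 10 gives O(~purge_cache ⊃ ~release_detainee), so O(~release_detainee) either way.
The contrapositive of premise 3 (O(~forward_transcript ⊃ release_detainee)) is O(~release_detainee ⊃ forward_transcript), and O(~release_detainee) is already established, so O(forward_transcript).
The contrapositive of premise 7 (O(~delete_ledger ⊃ ~forward_transcript)) is O(forward_transcript ⊃ delete_ledger), and O(forward_transcript) is already established, so O(delete_ledger).
Premise 5 is O(~escrow_key ⊃ ~delete_ledger); contrapositively O(delete_ledger ⊃ escrow_key). Since O(delete_ledger) holds, K gives O(escrow_key).
Premise 8 is O(escrow_key ⊃ sign_contract); since O(escrow_key), deontic closure gives O(sign_contract).
With premise 6, O(sign_contract ⊃ reboot_node), the K-axiom yields O(reboot_node).
Premise 1 is O(reboot_node ⊃ ~close_hatch); since O(reboot_node), deontic closure gives O(~close_hatch).
So O(~close_hatch) holds, i.e. close_hatch is forbidden. None of the other listed options is forbidden under the premises.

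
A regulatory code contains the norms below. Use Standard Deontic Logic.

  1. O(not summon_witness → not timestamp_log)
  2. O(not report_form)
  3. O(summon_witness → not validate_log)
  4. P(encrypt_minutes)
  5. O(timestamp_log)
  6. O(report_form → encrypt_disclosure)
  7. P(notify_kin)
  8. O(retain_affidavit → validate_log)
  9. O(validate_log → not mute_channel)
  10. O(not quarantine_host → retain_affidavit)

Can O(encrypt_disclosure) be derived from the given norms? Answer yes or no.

Premise 6 is O(report_form → encrypt_disclosure), but O(report_form) is not derivable from the premises, so it does not yield O(encrypt_disclosure).
No other premise forces O(encrypt_disclosure). An ideal world satisfying every premise can still have encrypt_disclosure false, so O(encrypt_disclosure) is not derivable.

No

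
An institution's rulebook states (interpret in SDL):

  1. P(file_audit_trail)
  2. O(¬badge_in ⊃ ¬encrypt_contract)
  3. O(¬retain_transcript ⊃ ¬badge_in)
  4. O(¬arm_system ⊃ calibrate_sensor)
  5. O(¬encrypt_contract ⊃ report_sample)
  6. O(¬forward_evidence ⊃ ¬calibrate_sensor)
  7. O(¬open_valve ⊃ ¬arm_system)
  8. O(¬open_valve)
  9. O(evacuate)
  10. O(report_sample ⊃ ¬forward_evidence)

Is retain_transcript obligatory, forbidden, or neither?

Premise 8 states O(¬open_valve) outright.
With premise 7, O(¬open_valve ⊃ ¬arm_system), the K-axiom yields O(¬arm_system).
With premise 4, O(¬arm_system ⊃ calibrate_sensor), the K-axiom yields O(calibrate_sensor).
Premise 6, O(¬forward_evidence ⊃ ¬calibrate_sensor), contraposes to O(calibrate_sensor ⊃ forward_evidence); with O(calibrate_sensor) we get O(forward_evidence).
Premise 10 is O(report_sample ⊃ ¬forward_evidence); contrapositively O(forward_evidence ⊃ ¬report_sample). Since O(forward_evidence) holds, K gives O(¬report_sample).
Premise 5 is O(¬encrypt_contract ⊃ report_sample); contrapositively O(¬report_sample ⊃ encrypt_contract). Since O(¬report_sample) holds, K gives O(encrypt_contract).
Premise 2 is O(¬badge_in ⊃ ¬encrypt_contract); contrapositively O(encrypt_contract ⊃ badge_in). Since O(encrypt_contract) holds, K gives O(badge_in).
Premise 3, O(¬retain_transcript ⊃ ¬badge_in), contraposes to O(badge_in ⊃ retain_transcript); with O(badge_in) we get O(retain_transcript).
Premises 1, 9 do not contribute to this derivation.
Hence retain_transcript is obligatory.

Obligatory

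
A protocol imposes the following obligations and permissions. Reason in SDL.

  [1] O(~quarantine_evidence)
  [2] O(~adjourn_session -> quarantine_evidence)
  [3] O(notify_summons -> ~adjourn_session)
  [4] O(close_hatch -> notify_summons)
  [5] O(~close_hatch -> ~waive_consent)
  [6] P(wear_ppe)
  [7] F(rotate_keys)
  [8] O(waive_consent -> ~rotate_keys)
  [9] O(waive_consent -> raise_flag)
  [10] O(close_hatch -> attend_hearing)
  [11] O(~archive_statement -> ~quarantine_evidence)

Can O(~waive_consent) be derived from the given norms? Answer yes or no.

Yes

Premise 1 gives O(~quarantine_evidence).
The contrapositive of premise 2 (O(~adjourn_session -> quarantine_evidence)) is O(~quarantine_evidence -> adjourn_session), and O(~quarantine_evidence) is already established, so O(adjourn_session).
The contrapositive of premise 3 (O(notify_summons -> ~adjourn_session)) is O(adjourn_session -> ~notify_summons), and O(adjourn_session) is already established, so O(~notify_summons).
The contrapositive of premise 4 (O(close_hatch -> notify_summons)) is O(~notify_summons -> ~close_hatch), and O(~notify_summons) is already established, so O(~close_hatch).
From O(~close_hatch) and premise 5, O(~close_hatch -> ~waive_consent), we obtain O(~waive_consent).
Premises 6, 7, 8, 9, 10, 11 do not contribute to this derivation.
So O(~waive_consent) follows.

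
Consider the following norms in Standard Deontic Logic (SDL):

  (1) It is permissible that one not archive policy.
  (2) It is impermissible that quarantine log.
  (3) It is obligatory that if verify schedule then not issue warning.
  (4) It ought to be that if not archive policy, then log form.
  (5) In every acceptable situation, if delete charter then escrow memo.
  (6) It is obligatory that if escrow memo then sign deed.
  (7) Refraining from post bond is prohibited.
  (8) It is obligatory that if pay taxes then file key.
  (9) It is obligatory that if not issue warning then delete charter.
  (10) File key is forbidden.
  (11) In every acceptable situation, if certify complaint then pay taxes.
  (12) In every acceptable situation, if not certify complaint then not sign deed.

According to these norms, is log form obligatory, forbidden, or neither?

Neither

Premise 4 is O(¬archive_policy → log_form), but O(¬archive_policy) is not derivable from the premises (the permission P(¬archive_policy) asserts only ¬O(archive_policy), not O(¬archive_policy)), so it does not yield O(log_form).
No premise or chain of K-axiom applications forces O(log_form), and none forces O(¬log_form). So log_form is neither obligatory nor forbidden under these norms.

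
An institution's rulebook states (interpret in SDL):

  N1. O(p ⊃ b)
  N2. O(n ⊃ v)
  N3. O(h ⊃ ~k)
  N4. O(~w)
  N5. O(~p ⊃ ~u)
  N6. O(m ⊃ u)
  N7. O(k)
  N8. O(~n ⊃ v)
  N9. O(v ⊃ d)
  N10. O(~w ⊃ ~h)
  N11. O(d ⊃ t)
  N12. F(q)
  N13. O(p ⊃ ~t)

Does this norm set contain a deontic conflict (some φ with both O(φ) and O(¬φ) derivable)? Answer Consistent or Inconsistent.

Consistent

Premise 3 is O(h ⊃ ~k), but O(h) is not derivable from the premises, so it does not yield O(~k).
So O(~k) is not derivable, and the apparent clash with O(k) does not arise.
A world satisfying every obligation exists (e.g. b=false, d=true, h=false, k=true, m=false, n=false, p=false, q=false, t=true, u=false, v=true, w=false); no atom is both obligatory and forbidden, so the set is consistent.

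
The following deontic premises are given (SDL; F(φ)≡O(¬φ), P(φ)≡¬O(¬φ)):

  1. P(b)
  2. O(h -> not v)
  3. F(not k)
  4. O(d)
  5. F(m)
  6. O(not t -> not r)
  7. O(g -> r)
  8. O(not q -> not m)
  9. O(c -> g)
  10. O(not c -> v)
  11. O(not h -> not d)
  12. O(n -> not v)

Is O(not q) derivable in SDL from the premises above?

Premise 8 is O(not q -> not m); even if O(not m) held, inferring O(not q) would be affirming the consequent — invalid.
No other premise forces O(not q). An ideal world satisfying every premise can still have not q false, so O(not q) is not derivable.

No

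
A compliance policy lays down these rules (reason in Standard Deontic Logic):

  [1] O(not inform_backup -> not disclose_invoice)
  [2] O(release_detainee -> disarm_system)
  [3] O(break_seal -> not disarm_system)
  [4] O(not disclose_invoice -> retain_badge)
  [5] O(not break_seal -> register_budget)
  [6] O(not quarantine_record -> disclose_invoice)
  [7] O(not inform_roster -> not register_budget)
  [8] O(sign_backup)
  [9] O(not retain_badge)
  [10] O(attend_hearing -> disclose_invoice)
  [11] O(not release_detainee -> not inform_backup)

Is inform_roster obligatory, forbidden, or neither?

From premise 9 we have O(not retain_badge).
Premise 4, O(not disclose_invoice -> retain_badge), contraposes to O(not retain_badge -> disclose_invoice); with O(not retain_badge) we get O(disclose_invoice).
Premise 1 is O(not inform_backup -> not disclose_invoice); contrapositively O(disclose_invoice -> inform_backup). Since O(disclose_invoice) holds, K gives O(inform_backup).
The contrapositive of premise 11 (O(not release_detainee -> not inform_backup)) is O(inform_backup -> release_detainee), and O(inform_backup) is already established, so O(release_detainee).
From O(release_detainee) and premise 2, O(release_detainee -> disarm_system), we obtain O(disarm_system).
The contrapositive of premise 3 (O(break_seal -> not disarm_system)) is O(disarm_system -> not break_seal), and O(disarm_system) is already established, so O(not break_seal).
Applying K to premise 5 (O(not break_seal -> register_budget)) and O(not break_seal) yields O(register_budget).
Premise 7 is O(not inform_roster -> not register_budget); contrapositively O(register_budget -> inform_roster). Since O(register_budget) holds, K gives O(inform_roster).
Premises 6, 8, 10 do not contribute to this derivation.
Hence inform_roster is obligatory.

Obligatory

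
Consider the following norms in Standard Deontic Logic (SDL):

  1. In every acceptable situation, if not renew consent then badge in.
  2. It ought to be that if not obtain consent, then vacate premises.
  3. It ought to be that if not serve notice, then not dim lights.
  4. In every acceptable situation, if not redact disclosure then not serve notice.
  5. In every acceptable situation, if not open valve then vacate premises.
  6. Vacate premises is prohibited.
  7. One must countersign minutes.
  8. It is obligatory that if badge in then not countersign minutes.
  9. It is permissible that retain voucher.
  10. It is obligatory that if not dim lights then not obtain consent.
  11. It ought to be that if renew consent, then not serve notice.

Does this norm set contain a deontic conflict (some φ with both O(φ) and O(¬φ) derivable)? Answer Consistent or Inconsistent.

Inconsistent

Premise 7 states O(countersign_minutes) outright.
Premise 8 is O(badge_in → ¬countersign_minutes); contrapositively O(countersign_minutes → ¬badge_in). Since O(countersign_minutes) holds, K gives O(¬badge_in).
Premise 1, O(¬renew_consent → badge_in), contraposes to O(¬badge_in → renew_consent); with O(¬badge_in) we get O(renew_consent).
With premise 11, O(renew_consent → ¬serve_notice), the K-axiom yields O(¬serve_notice).
Premise 3 is O(¬serve_notice → ¬dim_lights); since O(¬serve_notice), deontic closure gives O(¬dim_lights).
With premise 10, O(¬dim_lights → ¬obtain_consent), the K-axiom yields O(¬obtain_consent).
Applying K to premise 2 (O(¬obtain_consent → vacate_premises)) and O(¬obtain_consent) yields O(vacate_premises).
But premise 6, F(vacate_premises), means O(¬vacate_premises).
We now have both O(vacate_premises) and O(¬vacate_premises) — vacate_premises is simultaneously obligatory and forbidden, violating the D-axiom.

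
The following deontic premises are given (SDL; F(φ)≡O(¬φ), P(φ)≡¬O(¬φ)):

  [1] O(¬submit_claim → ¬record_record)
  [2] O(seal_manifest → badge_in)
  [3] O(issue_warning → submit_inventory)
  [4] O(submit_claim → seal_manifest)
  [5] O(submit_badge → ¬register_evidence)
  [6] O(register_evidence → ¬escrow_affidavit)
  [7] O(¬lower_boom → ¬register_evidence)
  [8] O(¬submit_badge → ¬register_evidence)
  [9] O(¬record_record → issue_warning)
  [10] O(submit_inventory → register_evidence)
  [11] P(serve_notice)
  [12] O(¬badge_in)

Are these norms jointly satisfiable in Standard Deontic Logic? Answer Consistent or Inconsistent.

Inconsistent

Premises 5 and 8 are O(submit_badge → ¬register_evidence) and O(¬submit_badge → ¬register_evidence); every ideal world satisfies submit_badge or ¬submit_badge, so in either case ¬register_evidence holds — hence O(¬register_evidence).
Premise 10 is O(submit_inventory → register_evidence); contrapositively O(¬register_evidence → ¬submit_inventory). Since O(¬register_evidence) holds, K gives O(¬submit_inventory).
Premise 3 is O(issue_warning → submit_inventory); contrapositively O(¬submit_inventory → ¬issue_warning). Since O(¬submit_inventory) holds, K gives O(¬issue_warning).
Premise 9, O(¬record_record → issue_warning), contraposes to O(¬issue_warning → record_record); with O(¬issue_warning) we get O(record_record).
Premise 1 is O(¬submit_claim → ¬record_record); contrapositively O(record_record → submit_claim). Since O(record_record) holds, K gives O(submit_claim).
Premise 4 is O(submit_claim → seal_manifest); since O(submit_claim), deontic closure gives O(seal_manifest).
Premise 2 is O(seal_manifest → badge_in); since O(seal_manifest), deontic closure gives O(badge_in).
But premise 12 directly asserts O(¬badge_in).
We now have both O(badge_in) and O(¬badge_in) — badge_in is simultaneously obligatory and forbidden, violating the D-axiom.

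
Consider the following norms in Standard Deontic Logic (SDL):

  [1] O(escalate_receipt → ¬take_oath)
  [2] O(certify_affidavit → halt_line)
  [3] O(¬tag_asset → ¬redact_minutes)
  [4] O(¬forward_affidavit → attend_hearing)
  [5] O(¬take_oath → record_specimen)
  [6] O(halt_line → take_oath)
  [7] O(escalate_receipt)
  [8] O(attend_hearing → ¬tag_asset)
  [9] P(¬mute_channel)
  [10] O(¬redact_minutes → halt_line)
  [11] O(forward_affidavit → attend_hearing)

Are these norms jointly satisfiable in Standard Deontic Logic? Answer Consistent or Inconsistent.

Premises 4 and 11 are O(¬forward_affidavit → attend_hearing) and O(forward_affidavit → attend_hearing); every ideal world satisfies ¬forward_affidavit or forward_affidavit, so in either case attend_hearing holds — hence O(attend_hearing).
Applying K to premise 8 (O(attend_hearing → ¬tag_asset)) and O(attend_hearing) yields O(¬tag_asset).
From O(¬tag_asset) and premise 3, O(¬tag_asset → ¬redact_minutes), we obtain O(¬redact_minutes).
From O(¬redact_minutes) and premise 10, O(¬redact_minutes → halt_line), we obtain O(halt_line).
With premise 6, O(halt_line → take_oath), the K-axiom yields O(take_oath).
The contrapositive of premise 1 (O(escalate_receipt → ¬take_oath)) is O(take_oath → ¬escalate_receipt), and O(take_oath) is already established, so O(¬escalate_receipt).
But premise 7 directly asserts O(escalate_receipt).
We now have both O(¬escalate_receipt) and O(escalate_receipt) — escalate_receipt is simultaneously obligatory and forbidden, violating the D-axiom.

Inconsistent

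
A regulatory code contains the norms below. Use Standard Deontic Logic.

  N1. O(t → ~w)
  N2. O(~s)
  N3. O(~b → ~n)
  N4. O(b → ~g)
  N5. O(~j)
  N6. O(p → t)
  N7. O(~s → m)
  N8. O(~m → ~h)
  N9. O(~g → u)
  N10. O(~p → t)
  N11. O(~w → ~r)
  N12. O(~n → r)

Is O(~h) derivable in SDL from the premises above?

No

Premise 8 is O(~m → ~h), but O(~m) is not derivable from the premises, so it does not yield O(~h).
No other premise forces O(~h). An ideal world satisfying every premise can still have ~h false, so O(~h) is not derivable.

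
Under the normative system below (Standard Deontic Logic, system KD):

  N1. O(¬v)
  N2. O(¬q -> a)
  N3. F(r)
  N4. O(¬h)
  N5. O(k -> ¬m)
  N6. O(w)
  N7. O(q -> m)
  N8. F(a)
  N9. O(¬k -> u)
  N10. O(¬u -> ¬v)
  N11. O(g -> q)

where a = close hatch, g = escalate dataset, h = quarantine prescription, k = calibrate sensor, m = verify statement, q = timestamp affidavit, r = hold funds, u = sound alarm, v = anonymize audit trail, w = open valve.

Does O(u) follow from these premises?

Yes

F(a) at premise 8 means O(¬a).
The contrapositive of premise 2 (O(¬q -> a)) is O(¬a -> q), and O(¬a) is already established, so O(q).
Applying K to premise 7 (O(q -> m)) and O(q) yields O(m).
Premise 5 is O(k -> ¬m); contrapositively O(m -> ¬k). Since O(m) holds, K gives O(¬k).
Premise 9 is O(¬k -> u); since O(¬k), deontic closure gives O(u).
Premises 1, 3, 4, 6, 10, 11 do not contribute to this derivation.
So O(u) follows.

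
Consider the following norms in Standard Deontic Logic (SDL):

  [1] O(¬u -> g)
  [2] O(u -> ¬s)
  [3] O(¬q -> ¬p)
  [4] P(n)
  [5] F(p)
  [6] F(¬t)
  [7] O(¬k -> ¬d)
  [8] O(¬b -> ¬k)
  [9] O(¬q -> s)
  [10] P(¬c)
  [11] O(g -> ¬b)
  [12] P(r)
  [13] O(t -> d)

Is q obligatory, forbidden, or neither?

F(¬t) at premise 6 means O(t).
Premise 13 is O(t -> d); since O(t), deontic closure gives O(d).
Premise 7, O(¬k -> ¬d), contraposes to O(d -> k); with O(d) we get O(k).
Premise 8, O(¬b -> ¬k), contraposes to O(k -> b); with O(k) we get O(b).
Premise 11, O(g -> ¬b), contraposes to O(b -> ¬g); with O(b) we get O(¬g).
The contrapositive of premise 1 (O(¬u -> g)) is O(¬g -> u), and O(¬g) is already established, so O(u).
Premise 2 is O(u -> ¬s); since O(u), deontic closure gives O(¬s).
Premise 9 is O(¬q -> s); contrapositively O(¬s -> q). Since O(¬s) holds, K gives O(q).
Premises 3, 4, 5, 10, 12 do not contribute to this derivation.
Hence q is obligatory.

Obligatory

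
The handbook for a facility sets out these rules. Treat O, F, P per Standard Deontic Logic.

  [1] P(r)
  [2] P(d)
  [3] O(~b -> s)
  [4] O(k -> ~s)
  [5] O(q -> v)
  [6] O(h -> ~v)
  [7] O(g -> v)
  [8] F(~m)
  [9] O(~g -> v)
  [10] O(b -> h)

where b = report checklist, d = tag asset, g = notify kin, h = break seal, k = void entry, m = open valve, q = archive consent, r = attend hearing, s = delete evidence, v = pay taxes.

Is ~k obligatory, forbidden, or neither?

Premises 7 and 9 cover both cases: O(g -> v) and O(~g -> v). Since g ∨ ~g is a tautology, O(v) follows.
Premise 6, O(h -> ~v), contraposes to O(v -> ~h); with O(v) we get O(~h).
The contrapositive of premise 10 (O(b -> h)) is O(~h -> ~b), and O(~h) is already established, so O(~b).
Premise 3 is O(~b -> s); since O(~b), deontic closure gives O(s).
Premise 4 is O(k -> ~s); contrapositively O(s -> ~k). Since O(s) holds, K gives O(~k).
Premises 1, 2, 5, 8 do not contribute to this derivation.
Hence ~k is obligatory.

Obligatory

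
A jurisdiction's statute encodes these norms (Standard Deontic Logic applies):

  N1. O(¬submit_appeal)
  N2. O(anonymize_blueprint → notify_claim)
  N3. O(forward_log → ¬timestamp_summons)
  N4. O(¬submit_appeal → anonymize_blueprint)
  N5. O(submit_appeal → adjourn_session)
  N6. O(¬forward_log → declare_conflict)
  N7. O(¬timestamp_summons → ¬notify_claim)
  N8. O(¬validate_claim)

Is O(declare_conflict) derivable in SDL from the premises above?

From premise 1 we have O(¬submit_appeal).
From O(¬submit_appeal) and premise 4, O(¬submit_appeal → anonymize_blueprint), we obtain O(anonymize_blueprint).
With premise 2, O(anonymize_blueprint → notify_claim), the K-axiom yields O(notify_claim).
Premise 7 is O(¬timestamp_summons → ¬notify_claim); contrapositively O(notify_claim → timestamp_summons). Since O(notify_claim) holds, K gives O(timestamp_summons).
The contrapositive of premise 3 (O(forward_log → ¬timestamp_summons)) is O(timestamp_summons → ¬forward_log), and O(timestamp_summons) is already established, so O(¬forward_log).
With premise 6, O(¬forward_log → declare_conflict), the K-axiom yields O(declare_conflict).
Premises 5, 8 do not contribute to this derivation.
So O(declare_conflict) follows.

Yes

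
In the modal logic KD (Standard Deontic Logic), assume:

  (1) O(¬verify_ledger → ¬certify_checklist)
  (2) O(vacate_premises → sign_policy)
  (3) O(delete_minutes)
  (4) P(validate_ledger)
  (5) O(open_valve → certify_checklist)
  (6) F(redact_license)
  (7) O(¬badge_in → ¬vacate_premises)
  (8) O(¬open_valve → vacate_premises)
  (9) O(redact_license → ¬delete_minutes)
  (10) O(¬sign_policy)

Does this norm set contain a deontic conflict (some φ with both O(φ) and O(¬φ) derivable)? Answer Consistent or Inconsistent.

Consistent

Premise 9 is O(redact_license → ¬delete_minutes), but O(redact_license) is not derivable from the premises, so it does not yield O(¬delete_minutes).
So O(¬delete_minutes) is not derivable, and the apparent clash with O(delete_minutes) does not arise.
A world satisfying every obligation exists (e.g. badge_in=false, certify_checklist=true, delete_minutes=true, open_valve=true, redact_license=false, sign_policy=false, vacate_premises=false, validate_ledger=false, verify_ledger=true); no atom is both obligatory and forbidden, so the set is consistent.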